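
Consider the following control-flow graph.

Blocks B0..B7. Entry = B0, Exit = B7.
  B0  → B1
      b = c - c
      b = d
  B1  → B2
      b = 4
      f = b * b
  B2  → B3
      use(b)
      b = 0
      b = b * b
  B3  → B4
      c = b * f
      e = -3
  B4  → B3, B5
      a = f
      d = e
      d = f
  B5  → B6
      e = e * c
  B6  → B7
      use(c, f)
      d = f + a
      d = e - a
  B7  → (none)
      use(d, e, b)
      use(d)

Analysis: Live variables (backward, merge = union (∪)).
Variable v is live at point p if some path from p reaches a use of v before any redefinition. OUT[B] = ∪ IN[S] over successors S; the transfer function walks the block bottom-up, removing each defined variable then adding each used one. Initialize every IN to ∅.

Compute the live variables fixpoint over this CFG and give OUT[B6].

Converged values:
  B0:   IN={c, d}   OUT={}
  B1:   IN={}   OUT={b, f}
  B2:   IN={b, f}   OUT={b, f}
  B3:   IN={b, f}   OUT={b, c, e, f}
  B4:   IN={b, c, e, f}   OUT={a, b, c, e, f}
  B5:   IN={a, b, c, e, f}   OUT={a, b, c, e, f}
  B6:   IN={a, b, c, e, f}   OUT={b, d, e}
  B7:   IN={b, d, e}   OUT={}

Merge at B6: OUT[B6] = IN[B7] = {b, d, e}

Answer: {b, d, e}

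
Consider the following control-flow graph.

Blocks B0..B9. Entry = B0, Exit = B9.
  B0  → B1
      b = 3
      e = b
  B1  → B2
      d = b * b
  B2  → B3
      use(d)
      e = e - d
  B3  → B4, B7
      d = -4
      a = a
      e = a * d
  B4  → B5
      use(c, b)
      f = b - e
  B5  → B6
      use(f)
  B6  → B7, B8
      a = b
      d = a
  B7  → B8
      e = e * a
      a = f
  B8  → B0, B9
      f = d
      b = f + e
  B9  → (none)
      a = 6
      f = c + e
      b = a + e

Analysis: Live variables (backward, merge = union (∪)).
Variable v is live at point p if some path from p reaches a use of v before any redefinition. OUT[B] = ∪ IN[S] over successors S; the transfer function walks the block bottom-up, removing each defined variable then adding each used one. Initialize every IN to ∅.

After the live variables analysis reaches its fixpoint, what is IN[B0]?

Answer: {a, c, f}

Trace:
Per-block solution:
  B0:  IN={a, c, f}  OUT={a, b, c, e, f}
  B1:  IN={a, b, c, e, f}  OUT={a, b, c, d, e, f}
  B2:  IN={a, b, c, d, e, f}  OUT={a, b, c, f}
  B3:  IN={a, b, c, f}  OUT={a, b, c, d, e, f}
  B4:  IN={b, c, e}  OUT={b, c, e, f}
  B5:  IN={b, c, e, f}  OUT={b, c, e, f}
  B6:  IN={b, c, e, f}  OUT={a, c, d, e, f}
  B7:  IN={a, c, d, e, f}  OUT={a, c, d, e}
  B8:  IN={a, c, d, e}  OUT={a, c, e, f}
  B9:  IN={c, e}  OUT={}

Merge at B0: OUT[B0] = IN[B1] = {a, b, c, e, f}
Applying B0's transfer function to that OUT value gives IN[B0] (row B0 above).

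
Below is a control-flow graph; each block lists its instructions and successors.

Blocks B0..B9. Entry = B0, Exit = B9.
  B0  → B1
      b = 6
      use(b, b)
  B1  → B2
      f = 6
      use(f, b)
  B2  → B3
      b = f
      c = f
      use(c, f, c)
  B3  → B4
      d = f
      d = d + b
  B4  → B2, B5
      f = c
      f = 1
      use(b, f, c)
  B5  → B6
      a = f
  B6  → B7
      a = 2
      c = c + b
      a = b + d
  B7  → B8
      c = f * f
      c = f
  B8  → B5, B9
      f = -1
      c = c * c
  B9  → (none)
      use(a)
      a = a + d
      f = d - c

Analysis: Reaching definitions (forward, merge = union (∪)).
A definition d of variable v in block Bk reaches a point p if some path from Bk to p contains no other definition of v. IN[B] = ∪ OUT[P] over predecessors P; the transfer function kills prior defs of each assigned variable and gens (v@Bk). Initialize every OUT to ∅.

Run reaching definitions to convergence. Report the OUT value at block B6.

Answer: {a@B6, b@B2, c@B6, d@B3, f@B4, f@B8}

Working:
Per-block solution:
  B0:  IN={}  OUT={b@B0}
  B1:  IN={b@B0}  OUT={b@B0, f@B1}
  B2:  IN={b@B0, b@B2, c@B2, d@B3, f@B1, f@B4}  OUT={b@B2, c@B2, d@B3, f@B1, f@B4}
  B3:  IN={b@B2, c@B2, d@B3, f@B1, f@B4}  OUT={b@B2, c@B2, d@B3, f@B1, f@B4}
  B4:  IN={b@B2, c@B2, d@B3, f@B1, f@B4}  OUT={b@B2, c@B2, d@B3, f@B4}
  B5:  IN={a@B6, b@B2, c@B2, c@B8, d@B3, f@B4, f@B8}  OUT={a@B5, b@B2, c@B2, c@B8, d@B3, f@B4, f@B8}
  B6:  IN={a@B5, b@B2, c@B2, c@B8, d@B3, f@B4, f@B8}  OUT={a@B6, b@B2, c@B6, d@B3, f@B4, f@B8}
  B7:  IN={a@B6, b@B2, c@B6, d@B3, f@B4, f@B8}  OUT={a@B6, b@B2, c@B7, d@B3, f@B4, f@B8}
  B8:  IN={a@B6, b@B2, c@B7, d@B3, f@B4, f@B8}  OUT={a@B6, b@B2, c@B8, d@B3, f@B8}
  B9:  IN={a@B6, b@B2, c@B8, d@B3, f@B8}  OUT={a@B9, b@B2, c@B8, d@B3, f@B9}

Merge at B6: IN[B6] = OUT[B5] = {a@B5, b@B2, c@B2, c@B8, d@B3, f@B4, f@B8}
Applying B6's transfer function to that IN value gives OUT[B6] (row B6 above).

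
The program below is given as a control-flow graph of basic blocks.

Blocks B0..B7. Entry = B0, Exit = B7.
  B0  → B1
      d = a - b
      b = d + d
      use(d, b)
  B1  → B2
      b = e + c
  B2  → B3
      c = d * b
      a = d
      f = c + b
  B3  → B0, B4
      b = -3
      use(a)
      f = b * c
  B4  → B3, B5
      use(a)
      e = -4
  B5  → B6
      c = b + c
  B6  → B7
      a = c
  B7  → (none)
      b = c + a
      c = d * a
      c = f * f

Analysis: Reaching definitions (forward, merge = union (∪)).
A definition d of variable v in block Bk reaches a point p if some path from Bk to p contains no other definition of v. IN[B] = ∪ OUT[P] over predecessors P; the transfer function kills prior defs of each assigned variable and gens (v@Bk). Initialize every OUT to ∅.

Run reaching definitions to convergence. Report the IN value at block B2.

Fixpoint table:
  B0:   IN={a@B2, b@B3, c@B2, d@B0, e@B4, f@B3}   OUT={a@B2, b@B0, c@B2, d@B0, e@B4, f@B3}
  B1:   IN={a@B2, b@B0, c@B2, d@B0, e@B4, f@B3}   OUT={a@B2, b@B1, c@B2, d@B0, e@B4, f@B3}
  B2:   IN={a@B2, b@B1, c@B2, d@B0, e@B4, f@B3}   OUT={a@B2, b@B1, c@B2, d@B0, e@B4, f@B2}
  B3:   IN={a@B2, b@B1, b@B3, c@B2, d@B0, e@B4, f@B2, f@B3}   OUT={a@B2, b@B3, c@B2, d@B0, e@B4, f@B3}
  B4:   IN={a@B2, b@B3, c@B2, d@B0, e@B4, f@B3}   OUT={a@B2, b@B3, c@B2, d@B0, e@B4, f@B3}
  B5:   IN={a@B2, b@B3, c@B2, d@B0, e@B4, f@B3}   OUT={a@B2, b@B3, c@B5, d@B0, e@B4, f@B3}
  B6:   IN={a@B2, b@B3, c@B5, d@B0, e@B4, f@B3}   OUT={a@B6, b@B3, c@B5, d@B0, e@B4, f@B3}
  B7:   IN={a@B6, b@B3, c@B5, d@B0, e@B4, f@B3}   OUT={a@B6, b@B7, c@B7, d@B0, e@B4, f@B3}

Merge at B2: IN[B2] = OUT[B1] = {a@B2, b@B1, c@B2, d@B0, e@B4, f@B3}

Answer: {a@B2, b@B1, c@B2, d@B0, e@B4, f@B3}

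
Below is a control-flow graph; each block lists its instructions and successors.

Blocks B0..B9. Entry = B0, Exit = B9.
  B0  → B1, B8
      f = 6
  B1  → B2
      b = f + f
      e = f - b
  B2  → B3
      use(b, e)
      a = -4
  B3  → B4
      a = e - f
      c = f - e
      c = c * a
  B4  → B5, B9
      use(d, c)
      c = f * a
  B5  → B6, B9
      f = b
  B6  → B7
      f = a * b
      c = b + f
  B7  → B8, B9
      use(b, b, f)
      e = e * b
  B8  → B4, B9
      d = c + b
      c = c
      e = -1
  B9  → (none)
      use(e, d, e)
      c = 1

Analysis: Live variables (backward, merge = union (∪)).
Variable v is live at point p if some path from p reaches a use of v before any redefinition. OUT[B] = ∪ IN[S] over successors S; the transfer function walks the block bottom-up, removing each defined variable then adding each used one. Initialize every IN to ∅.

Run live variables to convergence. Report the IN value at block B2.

Answer: {b, d, e, f}

Trace:
Converged values:
  B0:  IN={a, b, c, d}  OUT={a, b, c, d, f}
  B1:  IN={d, f}  OUT={b, d, e, f}
  B2:  IN={b, d, e, f}  OUT={b, d, e, f}
  B3:  IN={b, d, e, f}  OUT={a, b, c, d, e, f}
  B4:  IN={a, b, c, d, e, f}  OUT={a, b, d, e}
  B5:  IN={a, b, d, e}  OUT={a, b, d, e}
  B6:  IN={a, b, d, e}  OUT={a, b, c, d, e, f}
  B7:  IN={a, b, c, d, e, f}  OUT={a, b, c, d, e, f}
  B8:  IN={a, b, c, f}  OUT={a, b, c, d, e, f}
  B9:  IN={d, e}  OUT={}

Merge at B2: OUT[B2] = IN[B3] = {b, d, e, f}
Applying B2's transfer function to that OUT value gives IN[B2] (row B2 above).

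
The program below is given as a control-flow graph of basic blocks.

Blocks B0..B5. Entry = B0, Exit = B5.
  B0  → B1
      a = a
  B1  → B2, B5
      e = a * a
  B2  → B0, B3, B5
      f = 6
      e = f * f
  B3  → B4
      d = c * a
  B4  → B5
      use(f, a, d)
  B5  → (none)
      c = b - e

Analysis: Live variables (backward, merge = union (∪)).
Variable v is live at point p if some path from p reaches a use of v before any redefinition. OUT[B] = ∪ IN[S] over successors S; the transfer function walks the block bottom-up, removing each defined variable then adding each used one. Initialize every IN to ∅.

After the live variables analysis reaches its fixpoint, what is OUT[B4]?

Answer: {b, e}

Derivation:
Converged values:
  B0:   IN={a, b, c}   OUT={a, b, c}
  B1:   IN={a, b, c}   OUT={a, b, c, e}
  B2:   IN={a, b, c}   OUT={a, b, c, e, f}
  B3:   IN={a, b, c, e, f}   OUT={a, b, d, e, f}
  B4:   IN={a, b, d, e, f}   OUT={b, e}
  B5:   IN={b, e}   OUT={}

Merge at B4: OUT[B4] = IN[B5] = {b, e}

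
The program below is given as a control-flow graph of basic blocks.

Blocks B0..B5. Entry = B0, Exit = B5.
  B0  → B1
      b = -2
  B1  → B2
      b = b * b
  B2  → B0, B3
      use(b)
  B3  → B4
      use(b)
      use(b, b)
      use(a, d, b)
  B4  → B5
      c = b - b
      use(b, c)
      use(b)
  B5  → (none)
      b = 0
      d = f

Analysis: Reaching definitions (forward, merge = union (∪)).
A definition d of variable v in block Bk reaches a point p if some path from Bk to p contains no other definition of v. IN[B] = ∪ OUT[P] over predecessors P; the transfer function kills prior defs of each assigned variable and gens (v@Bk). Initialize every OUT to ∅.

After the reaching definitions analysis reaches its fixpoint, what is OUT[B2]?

Converged values:
  B0: | IN={b@B1} | OUT={b@B0}
  B1: | IN={b@B0} | OUT={b@B1}
  B2: | IN={b@B1} | OUT={b@B1}
  B3: | IN={b@B1} | OUT={b@B1}
  B4: | IN={b@B1} | OUT={b@B1, c@B4}
  B5: | IN={b@B1, c@B4} | OUT={b@B5, c@B4, d@B5}

Merge at B2: IN[B2] = OUT[B1] = {b@B1}
Applying B2's transfer function to that IN value gives OUT[B2] (row B2 above).

Answer: {b@B1}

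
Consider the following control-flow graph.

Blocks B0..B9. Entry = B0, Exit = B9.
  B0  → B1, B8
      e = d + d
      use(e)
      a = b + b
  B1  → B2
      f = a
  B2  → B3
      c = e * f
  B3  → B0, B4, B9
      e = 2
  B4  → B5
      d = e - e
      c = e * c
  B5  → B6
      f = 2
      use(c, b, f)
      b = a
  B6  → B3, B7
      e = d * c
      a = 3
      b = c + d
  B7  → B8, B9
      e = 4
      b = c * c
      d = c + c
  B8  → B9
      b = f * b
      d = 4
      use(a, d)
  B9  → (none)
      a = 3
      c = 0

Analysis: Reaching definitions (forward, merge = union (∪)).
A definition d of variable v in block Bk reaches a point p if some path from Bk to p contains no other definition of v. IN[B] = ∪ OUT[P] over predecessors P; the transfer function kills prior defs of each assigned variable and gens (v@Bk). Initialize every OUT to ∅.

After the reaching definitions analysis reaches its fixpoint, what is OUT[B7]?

Answer: {a@B6, b@B7, c@B4, d@B7, e@B7, f@B5}

Trace:
Fixpoint table:
  B0:  IN={a@B0, a@B6, b@B6, c@B2, c@B4, d@B4, e@B3, f@B1, f@B5}  OUT={a@B0, b@B6, c@B2, c@B4, d@B4, e@B0, f@B1, f@B5}
  B1:  IN={a@B0, b@B6, c@B2, c@B4, d@B4, e@B0, f@B1, f@B5}  OUT={a@B0, b@B6, c@B2, c@B4, d@B4, e@B0, f@B1}
  B2:  IN={a@B0, b@B6, c@B2, c@B4, d@B4, e@B0, f@B1}  OUT={a@B0, b@B6, c@B2, d@B4, e@B0, f@B1}
  B3:  IN={a@B0, a@B6, b@B6, c@B2, c@B4, d@B4, e@B0, e@B6, f@B1, f@B5}  OUT={a@B0, a@B6, b@B6, c@B2, c@B4, d@B4, e@B3, f@B1, f@B5}
  B4:  IN={a@B0, a@B6, b@B6, c@B2, c@B4, d@B4, e@B3, f@B1, f@B5}  OUT={a@B0, a@B6, b@B6, c@B4, d@B4, e@B3, f@B1, f@B5}
  B5:  IN={a@B0, a@B6, b@B6, c@B4, d@B4, e@B3, f@B1, f@B5}  OUT={a@B0, a@B6, b@B5, c@B4, d@B4, e@B3, f@B5}
  B6:  IN={a@B0, a@B6, b@B5, c@B4, d@B4, e@B3, f@B5}  OUT={a@B6, b@B6, c@B4, d@B4, e@B6, f@B5}
  B7:  IN={a@B6, b@B6, c@B4, d@B4, e@B6, f@B5}  OUT={a@B6, b@B7, c@B4, d@B7, e@B7, f@B5}
  B8:  IN={a@B0, a@B6, b@B6, b@B7, c@B2, c@B4, d@B4, d@B7, e@B0, e@B7, f@B1, f@B5}  OUT={a@B0, a@B6, b@B8, c@B2, c@B4, d@B8, e@B0, e@B7, f@B1, f@B5}
  B9:  IN={a@B0, a@B6, b@B6, b@B7, b@B8, c@B2, c@B4, d@B4, d@B7, d@B8, e@B0, e@B3, e@B7, f@B1, f@B5}  OUT={a@B9, b@B6, b@B7, b@B8, c@B9, d@B4, d@B7, d@B8, e@B0, e@B3, e@B7, f@B1, f@B5}

Merge at B7: IN[B7] = OUT[B6] = {a@B6, b@B6, c@B4, d@B4, e@B6, f@B5}
Applying B7's transfer function to that IN value gives OUT[B7] (row B7 above).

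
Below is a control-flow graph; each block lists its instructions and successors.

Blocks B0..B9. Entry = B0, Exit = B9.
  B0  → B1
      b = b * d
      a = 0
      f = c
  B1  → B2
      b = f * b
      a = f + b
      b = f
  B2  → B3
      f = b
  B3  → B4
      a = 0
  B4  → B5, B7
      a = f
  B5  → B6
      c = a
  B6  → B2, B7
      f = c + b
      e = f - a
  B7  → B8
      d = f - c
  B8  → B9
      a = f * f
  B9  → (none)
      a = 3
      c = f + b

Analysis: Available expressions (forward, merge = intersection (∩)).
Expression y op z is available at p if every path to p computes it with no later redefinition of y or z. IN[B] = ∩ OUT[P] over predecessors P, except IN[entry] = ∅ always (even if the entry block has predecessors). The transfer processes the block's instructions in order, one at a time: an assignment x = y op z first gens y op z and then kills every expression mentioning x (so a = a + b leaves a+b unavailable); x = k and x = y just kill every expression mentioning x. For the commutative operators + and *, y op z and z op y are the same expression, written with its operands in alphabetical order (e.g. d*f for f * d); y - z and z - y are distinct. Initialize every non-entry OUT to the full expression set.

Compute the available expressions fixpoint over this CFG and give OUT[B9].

Converged values:
  B0: | IN={} | OUT={}
  B1: | IN={} | OUT={}
  B2: | IN={} | OUT={}
  B3: | IN={} | OUT={}
  B4: | IN={} | OUT={}
  B5: | IN={} | OUT={}
  B6: | IN={} | OUT={b+c, f-a}
  B7: | IN={} | OUT={f-c}
  B8: | IN={f-c} | OUT={f*f, f-c}
  B9: | IN={f*f, f-c} | OUT={b+f, f*f}

Merge at B9: IN[B9] = OUT[B8] = {f*f, f-c}
Applying B9's transfer function to that IN value gives OUT[B9] (row B9 above).

Answer: {b+f, f*f}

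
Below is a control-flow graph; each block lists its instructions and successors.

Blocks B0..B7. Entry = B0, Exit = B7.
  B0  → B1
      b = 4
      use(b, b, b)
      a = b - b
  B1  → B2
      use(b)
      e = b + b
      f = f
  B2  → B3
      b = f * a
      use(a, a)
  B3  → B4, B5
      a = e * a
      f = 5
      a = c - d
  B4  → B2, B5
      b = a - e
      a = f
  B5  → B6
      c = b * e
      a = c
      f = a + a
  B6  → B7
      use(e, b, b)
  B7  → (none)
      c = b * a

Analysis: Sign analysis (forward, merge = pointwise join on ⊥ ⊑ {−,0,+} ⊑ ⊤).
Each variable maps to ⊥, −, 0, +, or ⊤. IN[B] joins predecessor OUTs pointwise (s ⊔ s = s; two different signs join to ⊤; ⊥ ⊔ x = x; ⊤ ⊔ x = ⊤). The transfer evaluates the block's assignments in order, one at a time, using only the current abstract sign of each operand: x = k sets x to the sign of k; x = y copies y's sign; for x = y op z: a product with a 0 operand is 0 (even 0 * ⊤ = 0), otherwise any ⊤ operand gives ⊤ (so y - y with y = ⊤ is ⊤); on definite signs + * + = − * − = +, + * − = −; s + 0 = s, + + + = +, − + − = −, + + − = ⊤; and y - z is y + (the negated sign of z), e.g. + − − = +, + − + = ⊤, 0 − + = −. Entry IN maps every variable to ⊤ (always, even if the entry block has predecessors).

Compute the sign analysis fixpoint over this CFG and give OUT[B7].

Converged values:
  B0: | IN=(all ⊤) | OUT={b:+; rest ⊤}
  B1: | IN={b:+; rest ⊤} | OUT={b:+, e:+; rest ⊤}
  B2: | IN={e:+; rest ⊤} | OUT={e:+; rest ⊤}
  B3: | IN={e:+; rest ⊤} | OUT={e:+, f:+; rest ⊤}
  B4: | IN={e:+, f:+; rest ⊤} | OUT={a:+, e:+, f:+; rest ⊤}
  B5: | IN={e:+, f:+; rest ⊤} | OUT={e:+; rest ⊤}
  B6: | IN={e:+; rest ⊤} | OUT={e:+; rest ⊤}
  B7: | IN={e:+; rest ⊤} | OUT={e:+; rest ⊤}

Merge at B7: IN[B7] = OUT[B6] = {a: ⊤, b: ⊤, c: ⊤, d: ⊤, e: +, f: ⊤}
Applying B7's transfer function to that IN value gives OUT[B7] (row B7 above).

Answer: {a: ⊤, b: ⊤, c: ⊤, d: ⊤, e: +, f: ⊤}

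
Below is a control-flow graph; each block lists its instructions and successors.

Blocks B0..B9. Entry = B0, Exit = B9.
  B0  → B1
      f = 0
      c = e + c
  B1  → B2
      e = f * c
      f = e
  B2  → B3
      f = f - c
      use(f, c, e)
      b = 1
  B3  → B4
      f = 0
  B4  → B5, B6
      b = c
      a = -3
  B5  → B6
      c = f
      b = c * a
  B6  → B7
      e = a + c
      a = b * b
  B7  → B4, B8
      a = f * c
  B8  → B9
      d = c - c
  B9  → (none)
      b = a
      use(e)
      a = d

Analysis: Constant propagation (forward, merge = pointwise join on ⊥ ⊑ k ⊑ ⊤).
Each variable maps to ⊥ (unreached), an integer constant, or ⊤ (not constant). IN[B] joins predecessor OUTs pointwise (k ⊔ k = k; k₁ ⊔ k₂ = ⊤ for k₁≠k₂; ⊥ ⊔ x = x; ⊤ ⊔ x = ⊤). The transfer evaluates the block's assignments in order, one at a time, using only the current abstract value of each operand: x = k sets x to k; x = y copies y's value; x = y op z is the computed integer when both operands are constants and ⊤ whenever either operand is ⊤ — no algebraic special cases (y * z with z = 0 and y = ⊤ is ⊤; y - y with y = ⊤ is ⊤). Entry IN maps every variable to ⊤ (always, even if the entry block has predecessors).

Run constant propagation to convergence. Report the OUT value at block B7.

Answer: {a: ⊤, b: ⊤, c: ⊤, d: ⊤, e: ⊤, f: 0}

Working:
Converged values:
  B0:  IN=(all ⊤)  OUT={f:0; rest ⊤}
  B1:  IN={f:0; rest ⊤}  OUT=(all ⊤)
  B2:  IN=(all ⊤)  OUT={b:1; rest ⊤}
  B3:  IN={b:1; rest ⊤}  OUT={b:1, f:0; rest ⊤}
  B4:  IN={f:0; rest ⊤}  OUT={a:-3, f:0; rest ⊤}
  B5:  IN={a:-3, f:0; rest ⊤}  OUT={a:-3, b:0, c:0, f:0; rest ⊤}
  B6:  IN={a:-3, f:0; rest ⊤}  OUT={f:0; rest ⊤}
  B7:  IN={f:0; rest ⊤}  OUT={f:0; rest ⊤}
  B8:  IN={f:0; rest ⊤}  OUT={f:0; rest ⊤}
  B9:  IN={f:0; rest ⊤}  OUT={f:0; rest ⊤}

Merge at B7: IN[B7] = OUT[B6] = {a: ⊤, b: ⊤, c: ⊤, d: ⊤, e: ⊤, f: 0}
Applying B7's transfer function to that IN value gives OUT[B7] (row B7 above).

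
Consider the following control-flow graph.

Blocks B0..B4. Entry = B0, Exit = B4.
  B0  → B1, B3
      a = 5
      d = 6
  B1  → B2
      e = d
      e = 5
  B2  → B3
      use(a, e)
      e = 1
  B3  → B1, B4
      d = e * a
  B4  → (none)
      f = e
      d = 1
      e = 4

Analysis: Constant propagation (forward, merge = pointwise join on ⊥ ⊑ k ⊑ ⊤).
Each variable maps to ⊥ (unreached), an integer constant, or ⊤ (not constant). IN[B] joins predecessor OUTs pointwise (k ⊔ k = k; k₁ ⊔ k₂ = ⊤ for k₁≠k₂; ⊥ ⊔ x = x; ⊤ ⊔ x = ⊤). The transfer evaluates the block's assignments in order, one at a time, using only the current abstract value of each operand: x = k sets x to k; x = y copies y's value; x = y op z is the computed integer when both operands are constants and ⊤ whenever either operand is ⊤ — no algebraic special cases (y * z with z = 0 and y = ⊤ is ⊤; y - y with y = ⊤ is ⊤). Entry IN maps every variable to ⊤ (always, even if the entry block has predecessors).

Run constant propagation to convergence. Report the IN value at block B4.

Answer: {a: 5, b: ⊤, c: ⊤, d: ⊤, e: ⊤, f: ⊤}

Trace:
Per-block solution:
  B0:   IN=(all ⊤)   OUT={a:5, d:6; rest ⊤}
  B1:   IN={a:5; rest ⊤}   OUT={a:5, e:5; rest ⊤}
  B2:   IN={a:5, e:5; rest ⊤}   OUT={a:5, e:1; rest ⊤}
  B3:   IN={a:5; rest ⊤}   OUT={a:5; rest ⊤}
  B4:   IN={a:5; rest ⊤}   OUT={a:5, d:1, e:4; rest ⊤}

Merge at B4: IN[B4] = OUT[B3] = {a: 5, b: ⊤, c: ⊤, d: ⊤, e: ⊤, f: ⊤}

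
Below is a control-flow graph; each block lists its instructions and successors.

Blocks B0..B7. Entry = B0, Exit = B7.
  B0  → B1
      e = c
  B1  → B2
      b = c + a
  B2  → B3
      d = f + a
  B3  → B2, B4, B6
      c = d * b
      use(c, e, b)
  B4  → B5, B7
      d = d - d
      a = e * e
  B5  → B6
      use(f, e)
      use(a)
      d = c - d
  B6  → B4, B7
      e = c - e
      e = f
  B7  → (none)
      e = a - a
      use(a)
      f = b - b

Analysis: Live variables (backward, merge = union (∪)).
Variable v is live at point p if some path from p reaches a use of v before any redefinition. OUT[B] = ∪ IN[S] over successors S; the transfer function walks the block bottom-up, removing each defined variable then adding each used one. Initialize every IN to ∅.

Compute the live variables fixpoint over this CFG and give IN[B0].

Answer: {a, c, f}

Derivation:
Converged values:
  B0:  IN={a, c, f}  OUT={a, c, e, f}
  B1:  IN={a, c, e, f}  OUT={a, b, e, f}
  B2:  IN={a, b, e, f}  OUT={a, b, d, e, f}
  B3:  IN={a, b, d, e, f}  OUT={a, b, c, d, e, f}
  B4:  IN={b, c, d, e, f}  OUT={a, b, c, d, e, f}
  B5:  IN={a, b, c, d, e, f}  OUT={a, b, c, d, e, f}
  B6:  IN={a, b, c, d, e, f}  OUT={a, b, c, d, e, f}
  B7:  IN={a, b}  OUT={}

Merge at B0: OUT[B0] = IN[B1] = {a, c, e, f}
Applying B0's transfer function to that OUT value gives IN[B0] (row B0 above).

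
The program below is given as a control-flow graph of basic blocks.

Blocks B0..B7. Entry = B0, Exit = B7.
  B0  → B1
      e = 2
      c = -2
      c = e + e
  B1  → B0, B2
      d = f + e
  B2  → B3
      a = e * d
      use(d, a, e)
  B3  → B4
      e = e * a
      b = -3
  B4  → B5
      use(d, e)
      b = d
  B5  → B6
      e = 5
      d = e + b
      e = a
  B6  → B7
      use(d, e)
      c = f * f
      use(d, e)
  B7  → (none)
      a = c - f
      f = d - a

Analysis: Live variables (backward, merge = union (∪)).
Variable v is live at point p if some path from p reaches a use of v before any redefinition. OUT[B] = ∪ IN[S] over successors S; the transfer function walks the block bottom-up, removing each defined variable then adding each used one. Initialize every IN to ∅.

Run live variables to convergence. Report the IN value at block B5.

Fixpoint table:
  B0: | IN={f} | OUT={e, f}
  B1: | IN={e, f} | OUT={d, e, f}
  B2: | IN={d, e, f} | OUT={a, d, e, f}
  B3: | IN={a, d, e, f} | OUT={a, d, e, f}
  B4: | IN={a, d, e, f} | OUT={a, b, f}
  B5: | IN={a, b, f} | OUT={d, e, f}
  B6: | IN={d, e, f} | OUT={c, d, f}
  B7: | IN={c, d, f} | OUT={}

Merge at B5: OUT[B5] = IN[B6] = {d, e, f}
Applying B5's transfer function to that OUT value gives IN[B5] (row B5 above).

Answer: {a, b, f}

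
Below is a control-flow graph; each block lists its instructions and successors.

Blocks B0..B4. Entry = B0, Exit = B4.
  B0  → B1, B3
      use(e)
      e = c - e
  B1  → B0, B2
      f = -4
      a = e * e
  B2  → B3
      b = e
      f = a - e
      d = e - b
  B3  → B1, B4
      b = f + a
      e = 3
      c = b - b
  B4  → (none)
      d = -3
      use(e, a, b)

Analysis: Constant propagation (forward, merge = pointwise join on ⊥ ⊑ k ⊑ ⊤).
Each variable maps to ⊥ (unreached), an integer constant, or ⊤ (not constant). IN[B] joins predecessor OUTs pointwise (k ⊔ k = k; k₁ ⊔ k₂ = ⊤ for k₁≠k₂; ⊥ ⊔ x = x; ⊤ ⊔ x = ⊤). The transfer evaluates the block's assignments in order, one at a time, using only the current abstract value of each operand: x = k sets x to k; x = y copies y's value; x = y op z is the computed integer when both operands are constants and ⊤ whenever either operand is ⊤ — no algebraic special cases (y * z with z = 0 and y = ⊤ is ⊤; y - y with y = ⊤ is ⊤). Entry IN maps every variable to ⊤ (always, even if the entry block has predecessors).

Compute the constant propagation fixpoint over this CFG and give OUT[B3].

Converged values:
  B0:   IN=(all ⊤)   OUT=(all ⊤)
  B1:   IN=(all ⊤)   OUT={f:-4; rest ⊤}
  B2:   IN={f:-4; rest ⊤}   OUT=(all ⊤)
  B3:   IN=(all ⊤)   OUT={e:3; rest ⊤}
  B4:   IN={e:3; rest ⊤}   OUT={d:-3, e:3; rest ⊤}

Merge at B3: IN[B3] = OUT[B0] ⊔ OUT[B2] = {a: ⊤, b: ⊤, c: ⊤, d: ⊤, e: ⊤, f: ⊤}
Applying B3's transfer function to that IN value gives OUT[B3] (row B3 above).

Answer: {a: ⊤, b: ⊤, c: ⊤, d: ⊤, e: 3, f: ⊤}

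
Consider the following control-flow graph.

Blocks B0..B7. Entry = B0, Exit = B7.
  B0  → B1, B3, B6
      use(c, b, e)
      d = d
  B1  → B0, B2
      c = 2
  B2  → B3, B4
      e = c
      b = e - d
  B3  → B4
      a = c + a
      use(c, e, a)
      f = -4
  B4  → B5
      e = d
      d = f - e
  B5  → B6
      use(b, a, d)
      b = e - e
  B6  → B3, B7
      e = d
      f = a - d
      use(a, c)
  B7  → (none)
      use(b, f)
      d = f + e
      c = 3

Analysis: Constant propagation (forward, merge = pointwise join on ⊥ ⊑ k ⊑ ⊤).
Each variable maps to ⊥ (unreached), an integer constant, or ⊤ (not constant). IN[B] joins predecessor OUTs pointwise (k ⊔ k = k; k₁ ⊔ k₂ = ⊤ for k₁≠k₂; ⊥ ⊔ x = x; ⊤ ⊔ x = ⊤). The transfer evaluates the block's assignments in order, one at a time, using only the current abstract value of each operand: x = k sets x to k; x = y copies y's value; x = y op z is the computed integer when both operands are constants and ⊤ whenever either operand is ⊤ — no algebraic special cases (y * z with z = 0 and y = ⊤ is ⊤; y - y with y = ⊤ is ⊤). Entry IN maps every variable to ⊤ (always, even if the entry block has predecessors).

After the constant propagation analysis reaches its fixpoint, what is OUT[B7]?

Per-block solution:
  B0: | IN=(all ⊤) | OUT=(all ⊤)
  B1: | IN=(all ⊤) | OUT={c:2; rest ⊤}
  B2: | IN={c:2; rest ⊤} | OUT={c:2, e:2; rest ⊤}
  B3: | IN=(all ⊤) | OUT={f:-4; rest ⊤}
  B4: | IN=(all ⊤) | OUT=(all ⊤)
  B5: | IN=(all ⊤) | OUT=(all ⊤)
  B6: | IN=(all ⊤) | OUT=(all ⊤)
  B7: | IN=(all ⊤) | OUT={c:3; rest ⊤}

Merge at B7: IN[B7] = OUT[B6] = {a: ⊤, b: ⊤, c: ⊤, d: ⊤, e: ⊤, f: ⊤}
Applying B7's transfer function to that IN value gives OUT[B7] (row B7 above).

Answer: {a: ⊤, b: ⊤, c: 3, d: ⊤, e: ⊤, f: ⊤}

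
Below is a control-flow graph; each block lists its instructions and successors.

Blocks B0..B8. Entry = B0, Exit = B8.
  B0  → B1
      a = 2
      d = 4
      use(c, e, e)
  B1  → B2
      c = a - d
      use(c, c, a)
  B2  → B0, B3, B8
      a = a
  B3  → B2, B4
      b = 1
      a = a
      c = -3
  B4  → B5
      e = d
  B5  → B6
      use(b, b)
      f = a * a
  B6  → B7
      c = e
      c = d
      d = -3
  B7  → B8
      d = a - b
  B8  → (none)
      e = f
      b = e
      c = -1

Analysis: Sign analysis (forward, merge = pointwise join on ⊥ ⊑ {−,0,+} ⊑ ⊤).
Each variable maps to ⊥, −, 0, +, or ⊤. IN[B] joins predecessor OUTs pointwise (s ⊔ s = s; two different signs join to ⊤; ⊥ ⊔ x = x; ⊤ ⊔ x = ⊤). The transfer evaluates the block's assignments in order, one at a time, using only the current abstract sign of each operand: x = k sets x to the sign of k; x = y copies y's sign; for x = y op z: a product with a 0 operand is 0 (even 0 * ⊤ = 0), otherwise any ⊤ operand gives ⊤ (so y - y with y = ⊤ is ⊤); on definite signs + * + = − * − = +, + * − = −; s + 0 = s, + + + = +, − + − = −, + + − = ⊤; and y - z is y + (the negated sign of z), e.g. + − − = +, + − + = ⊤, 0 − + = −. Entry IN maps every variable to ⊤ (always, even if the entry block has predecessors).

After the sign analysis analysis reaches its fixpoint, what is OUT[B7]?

Converged values:
  B0:  IN=(all ⊤)  OUT={a:+, d:+; rest ⊤}
  B1:  IN={a:+, d:+; rest ⊤}  OUT={a:+, d:+; rest ⊤}
  B2:  IN={a:+, d:+; rest ⊤}  OUT={a:+, d:+; rest ⊤}
  B3:  IN={a:+, d:+; rest ⊤}  OUT={a:+, b:+, c:-, d:+; rest ⊤}
  B4:  IN={a:+, b:+, c:-, d:+; rest ⊤}  OUT={a:+, b:+, c:-, d:+, e:+; rest ⊤}
  B5:  IN={a:+, b:+, c:-, d:+, e:+; rest ⊤}  OUT={a:+, b:+, c:-, d:+, e:+, f:+; rest ⊤}
  B6:  IN={a:+, b:+, c:-, d:+, e:+, f:+; rest ⊤}  OUT={a:+, b:+, c:+, d:-, e:+, f:+; rest ⊤}
  B7:  IN={a:+, b:+, c:+, d:-, e:+, f:+; rest ⊤}  OUT={a:+, b:+, c:+, e:+, f:+; rest ⊤}
  B8:  IN={a:+; rest ⊤}  OUT={a:+, c:-; rest ⊤}

Merge at B7: IN[B7] = OUT[B6] = {a: +, b: +, c: +, d: -, e: +, f: +}
Applying B7's transfer function to that IN value gives OUT[B7] (row B7 above).

Answer: {a: +, b: +, c: +, d: ⊤, e: +, f: +}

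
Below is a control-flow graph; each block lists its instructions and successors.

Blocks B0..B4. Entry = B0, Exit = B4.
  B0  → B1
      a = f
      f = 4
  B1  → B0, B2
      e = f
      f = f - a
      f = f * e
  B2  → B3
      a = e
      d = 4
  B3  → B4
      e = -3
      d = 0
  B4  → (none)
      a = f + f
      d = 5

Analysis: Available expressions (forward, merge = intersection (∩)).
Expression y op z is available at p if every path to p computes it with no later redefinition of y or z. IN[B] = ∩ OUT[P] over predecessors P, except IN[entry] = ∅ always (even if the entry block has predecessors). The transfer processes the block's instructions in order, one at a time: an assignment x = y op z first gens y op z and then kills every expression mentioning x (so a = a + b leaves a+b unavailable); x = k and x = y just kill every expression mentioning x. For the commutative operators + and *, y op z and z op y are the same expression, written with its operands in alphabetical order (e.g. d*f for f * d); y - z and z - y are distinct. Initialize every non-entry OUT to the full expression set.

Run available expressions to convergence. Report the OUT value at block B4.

Answer: {f+f}

Working:
Converged values:
  B0: | IN={} | OUT={}
  B1: | IN={} | OUT={}
  B2: | IN={} | OUT={}
  B3: | IN={} | OUT={}
  B4: | IN={} | OUT={f+f}

Merge at B4: IN[B4] = OUT[B3] = {}
Applying B4's transfer function to that IN value gives OUT[B4] (row B4 above).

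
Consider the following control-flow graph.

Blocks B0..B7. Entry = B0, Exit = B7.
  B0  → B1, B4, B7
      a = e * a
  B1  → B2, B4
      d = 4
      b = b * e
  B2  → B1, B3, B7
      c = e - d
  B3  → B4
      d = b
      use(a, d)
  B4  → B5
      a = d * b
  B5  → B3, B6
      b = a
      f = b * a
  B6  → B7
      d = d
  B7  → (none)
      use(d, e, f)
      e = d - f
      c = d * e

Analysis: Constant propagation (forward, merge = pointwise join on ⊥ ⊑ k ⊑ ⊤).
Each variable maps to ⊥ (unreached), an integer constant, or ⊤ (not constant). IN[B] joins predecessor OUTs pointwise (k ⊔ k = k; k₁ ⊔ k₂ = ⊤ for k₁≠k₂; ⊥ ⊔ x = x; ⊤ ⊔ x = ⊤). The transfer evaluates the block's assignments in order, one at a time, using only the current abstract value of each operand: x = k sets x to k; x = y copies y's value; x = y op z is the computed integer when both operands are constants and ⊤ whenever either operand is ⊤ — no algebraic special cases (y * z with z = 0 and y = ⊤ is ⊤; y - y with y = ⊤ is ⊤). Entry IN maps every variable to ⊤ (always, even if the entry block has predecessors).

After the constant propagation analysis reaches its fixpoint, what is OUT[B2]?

Converged values:
  B0:  IN=(all ⊤)  OUT=(all ⊤)
  B1:  IN=(all ⊤)  OUT={d:4; rest ⊤}
  B2:  IN={d:4; rest ⊤}  OUT={d:4; rest ⊤}
  B3:  IN=(all ⊤)  OUT=(all ⊤)
  B4:  IN=(all ⊤)  OUT=(all ⊤)
  B5:  IN=(all ⊤)  OUT=(all ⊤)
  B6:  IN=(all ⊤)  OUT=(all ⊤)
  B7:  IN=(all ⊤)  OUT=(all ⊤)

Merge at B2: IN[B2] = OUT[B1] = {a: ⊤, b: ⊤, c: ⊤, d: 4, e: ⊤, f: ⊤}
Applying B2's transfer function to that IN value gives OUT[B2] (row B2 above).

Answer: {a: ⊤, b: ⊤, c: ⊤, d: 4, e: ⊤, f: ⊤}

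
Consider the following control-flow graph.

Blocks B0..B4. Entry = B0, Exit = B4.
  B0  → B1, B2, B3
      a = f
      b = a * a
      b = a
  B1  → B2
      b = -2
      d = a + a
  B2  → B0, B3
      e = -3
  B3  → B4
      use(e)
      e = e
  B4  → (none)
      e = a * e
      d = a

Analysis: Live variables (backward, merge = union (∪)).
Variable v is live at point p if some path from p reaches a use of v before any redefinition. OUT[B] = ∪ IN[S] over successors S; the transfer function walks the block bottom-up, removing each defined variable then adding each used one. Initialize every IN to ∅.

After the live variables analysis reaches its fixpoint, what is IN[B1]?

Answer: {a, f}

Trace:
Per-block solution:
  B0:   IN={e, f}   OUT={a, e, f}
  B1:   IN={a, f}   OUT={a, f}
  B2:   IN={a, f}   OUT={a, e, f}
  B3:   IN={a, e}   OUT={a, e}
  B4:   IN={a, e}   OUT={}

Merge at B1: OUT[B1] = IN[B2] = {a, f}
Applying B1's transfer function to that OUT value gives IN[B1] (row B1 above).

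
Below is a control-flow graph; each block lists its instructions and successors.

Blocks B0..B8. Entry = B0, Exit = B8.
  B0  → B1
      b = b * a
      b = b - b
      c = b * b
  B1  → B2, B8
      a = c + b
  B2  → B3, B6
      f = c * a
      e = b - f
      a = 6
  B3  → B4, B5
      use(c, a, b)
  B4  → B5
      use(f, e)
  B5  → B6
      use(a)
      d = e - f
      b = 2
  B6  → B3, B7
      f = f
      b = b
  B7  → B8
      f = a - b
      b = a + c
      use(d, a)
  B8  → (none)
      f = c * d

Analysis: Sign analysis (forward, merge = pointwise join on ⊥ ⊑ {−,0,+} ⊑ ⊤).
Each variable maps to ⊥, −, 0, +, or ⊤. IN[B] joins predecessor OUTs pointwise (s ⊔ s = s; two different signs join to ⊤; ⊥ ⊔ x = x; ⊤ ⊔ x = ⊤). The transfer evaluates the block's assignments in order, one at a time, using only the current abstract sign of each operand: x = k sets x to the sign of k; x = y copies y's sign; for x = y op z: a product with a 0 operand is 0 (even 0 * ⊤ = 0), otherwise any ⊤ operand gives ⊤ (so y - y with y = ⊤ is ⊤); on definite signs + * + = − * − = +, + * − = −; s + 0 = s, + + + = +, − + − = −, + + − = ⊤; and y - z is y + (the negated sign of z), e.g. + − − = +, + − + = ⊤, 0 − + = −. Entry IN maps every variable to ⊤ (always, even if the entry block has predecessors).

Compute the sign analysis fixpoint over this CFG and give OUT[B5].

Answer: {a: +, b: +, c: ⊤, d: ⊤, e: ⊤, f: ⊤}

Working:
Per-block solution:
  B0:  IN=(all ⊤)  OUT=(all ⊤)
  B1:  IN=(all ⊤)  OUT=(all ⊤)
  B2:  IN=(all ⊤)  OUT={a:+; rest ⊤}
  B3:  IN={a:+; rest ⊤}  OUT={a:+; rest ⊤}
  B4:  IN={a:+; rest ⊤}  OUT={a:+; rest ⊤}
  B5:  IN={a:+; rest ⊤}  OUT={a:+, b:+; rest ⊤}
  B6:  IN={a:+; rest ⊤}  OUT={a:+; rest ⊤}
  B7:  IN={a:+; rest ⊤}  OUT={a:+; rest ⊤}
  B8:  IN=(all ⊤)  OUT=(all ⊤)

Merge at B5: IN[B5] = OUT[B3] ⊔ OUT[B4] = {a: +, b: ⊤, c: ⊤, d: ⊤, e: ⊤, f: ⊤}
Applying B5's transfer function to that IN value gives OUT[B5] (row B5 above).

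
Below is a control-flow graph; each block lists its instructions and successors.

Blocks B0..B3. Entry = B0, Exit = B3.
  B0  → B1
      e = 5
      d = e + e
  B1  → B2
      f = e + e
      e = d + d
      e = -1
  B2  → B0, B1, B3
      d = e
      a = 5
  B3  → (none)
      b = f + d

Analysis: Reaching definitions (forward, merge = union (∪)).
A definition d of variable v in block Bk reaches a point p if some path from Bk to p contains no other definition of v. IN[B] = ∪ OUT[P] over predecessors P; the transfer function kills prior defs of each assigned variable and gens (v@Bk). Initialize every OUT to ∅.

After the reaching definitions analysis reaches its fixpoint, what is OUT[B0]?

Answer: {a@B2, d@B0, e@B0, f@B1}

Trace:
Converged values:
  B0:  IN={a@B2, d@B2, e@B1, f@B1}  OUT={a@B2, d@B0, e@B0, f@B1}
  B1:  IN={a@B2, d@B0, d@B2, e@B0, e@B1, f@B1}  OUT={a@B2, d@B0, d@B2, e@B1, f@B1}
  B2:  IN={a@B2, d@B0, d@B2, e@B1, f@B1}  OUT={a@B2, d@B2, e@B1, f@B1}
  B3:  IN={a@B2, d@B2, e@B1, f@B1}  OUT={a@B2, b@B3, d@B2, e@B1, f@B1}

Merge at B0 (entry node, so the boundary value {} is joined with the incoming edge(s)): IN[B0] = {} ⊔ OUT[B2] = {a@B2, d@B2, e@B1, f@B1}
Applying B0's transfer function to that IN value gives OUT[B0] (row B0 above).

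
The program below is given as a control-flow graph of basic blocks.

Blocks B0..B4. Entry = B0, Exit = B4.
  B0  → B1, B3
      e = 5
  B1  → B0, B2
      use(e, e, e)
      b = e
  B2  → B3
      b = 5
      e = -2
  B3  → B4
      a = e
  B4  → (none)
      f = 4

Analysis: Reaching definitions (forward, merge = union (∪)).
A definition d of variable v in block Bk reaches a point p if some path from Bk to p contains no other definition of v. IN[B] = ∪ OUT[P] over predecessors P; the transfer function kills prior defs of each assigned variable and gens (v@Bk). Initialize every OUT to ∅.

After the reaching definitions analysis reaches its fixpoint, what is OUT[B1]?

Per-block solution:
  B0:   IN={b@B1, e@B0}   OUT={b@B1, e@B0}
  B1:   IN={b@B1, e@B0}   OUT={b@B1, e@B0}
  B2:   IN={b@B1, e@B0}   OUT={b@B2, e@B2}
  B3:   IN={b@B1, b@B2, e@B0, e@B2}   OUT={a@B3, b@B1, b@B2, e@B0, e@B2}
  B4:   IN={a@B3, b@B1, b@B2, e@B0, e@B2}   OUT={a@B3, b@B1, b@B2, e@B0, e@B2, f@B4}

Merge at B1: IN[B1] = OUT[B0] = {b@B1, e@B0}
Applying B1's transfer function to that IN value gives OUT[B1] (row B1 above).

Answer: {b@B1, e@B0}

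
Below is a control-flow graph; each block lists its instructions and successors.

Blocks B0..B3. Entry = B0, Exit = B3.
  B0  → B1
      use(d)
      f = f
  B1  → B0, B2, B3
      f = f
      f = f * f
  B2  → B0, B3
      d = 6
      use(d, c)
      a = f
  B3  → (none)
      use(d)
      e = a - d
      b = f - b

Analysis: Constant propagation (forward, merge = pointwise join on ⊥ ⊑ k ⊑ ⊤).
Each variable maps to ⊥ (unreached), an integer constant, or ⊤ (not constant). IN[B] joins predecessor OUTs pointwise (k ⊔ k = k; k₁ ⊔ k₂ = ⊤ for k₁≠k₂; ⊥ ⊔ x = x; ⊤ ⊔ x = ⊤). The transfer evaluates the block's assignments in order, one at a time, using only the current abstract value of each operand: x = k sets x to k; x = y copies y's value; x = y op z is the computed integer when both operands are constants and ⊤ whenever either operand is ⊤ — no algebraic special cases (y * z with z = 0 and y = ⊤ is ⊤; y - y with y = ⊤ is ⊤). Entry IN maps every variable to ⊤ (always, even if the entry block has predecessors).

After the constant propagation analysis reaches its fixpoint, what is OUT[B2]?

Answer: {a: ⊤, b: ⊤, c: ⊤, d: 6, e: ⊤, f: ⊤}

Trace:
Fixpoint table:
  B0:  IN=(all ⊤)  OUT=(all ⊤)
  B1:  IN=(all ⊤)  OUT=(all ⊤)
  B2:  IN=(all ⊤)  OUT={d:6; rest ⊤}
  B3:  IN=(all ⊤)  OUT=(all ⊤)

Merge at B2: IN[B2] = OUT[B1] = {a: ⊤, b: ⊤, c: ⊤, d: ⊤, e: ⊤, f: ⊤}
Applying B2's transfer function to that IN value gives OUT[B2] (row B2 above).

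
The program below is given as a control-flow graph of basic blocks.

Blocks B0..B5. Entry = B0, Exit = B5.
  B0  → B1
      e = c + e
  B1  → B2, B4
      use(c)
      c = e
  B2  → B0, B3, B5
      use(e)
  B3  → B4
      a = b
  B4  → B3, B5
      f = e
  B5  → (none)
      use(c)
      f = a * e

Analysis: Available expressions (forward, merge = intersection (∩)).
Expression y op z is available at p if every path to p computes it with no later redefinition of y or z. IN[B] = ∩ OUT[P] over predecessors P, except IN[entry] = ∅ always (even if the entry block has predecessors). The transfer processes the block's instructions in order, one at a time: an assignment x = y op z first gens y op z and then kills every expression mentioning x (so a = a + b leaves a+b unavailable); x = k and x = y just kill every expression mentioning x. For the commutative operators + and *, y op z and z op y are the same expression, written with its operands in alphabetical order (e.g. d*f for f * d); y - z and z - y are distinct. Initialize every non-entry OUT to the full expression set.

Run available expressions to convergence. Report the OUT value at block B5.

Fixpoint table:
  B0:   IN={}   OUT={}
  B1:   IN={}   OUT={}
  B2:   IN={}   OUT={}
  B3:   IN={}   OUT={}
  B4:   IN={}   OUT={}
  B5:   IN={}   OUT={a*e}

Merge at B5: IN[B5] = OUT[B2] ∩ OUT[B4] = {}
Applying B5's transfer function to that IN value gives OUT[B5] (row B5 above).

Answer: {a*e}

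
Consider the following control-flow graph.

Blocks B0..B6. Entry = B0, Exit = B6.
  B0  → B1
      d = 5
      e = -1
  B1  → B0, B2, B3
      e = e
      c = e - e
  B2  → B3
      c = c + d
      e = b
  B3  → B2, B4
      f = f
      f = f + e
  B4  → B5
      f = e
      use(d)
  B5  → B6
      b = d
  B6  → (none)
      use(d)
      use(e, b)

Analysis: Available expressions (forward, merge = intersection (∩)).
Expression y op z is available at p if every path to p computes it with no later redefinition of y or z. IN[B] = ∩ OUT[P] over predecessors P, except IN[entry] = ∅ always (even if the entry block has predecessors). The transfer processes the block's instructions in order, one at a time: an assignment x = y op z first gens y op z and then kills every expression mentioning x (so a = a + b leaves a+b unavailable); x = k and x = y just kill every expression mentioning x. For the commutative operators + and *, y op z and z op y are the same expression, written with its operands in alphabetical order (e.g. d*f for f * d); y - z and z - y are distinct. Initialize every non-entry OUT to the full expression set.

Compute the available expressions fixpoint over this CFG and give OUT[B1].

Per-block solution:
  B0:  IN={}  OUT={}
  B1:  IN={}  OUT={e-e}
  B2:  IN={}  OUT={}
  B3:  IN={}  OUT={}
  B4:  IN={}  OUT={}
  B5:  IN={}  OUT={}
  B6:  IN={}  OUT={}

Merge at B1: IN[B1] = OUT[B0] = {}
Applying B1's transfer function to that IN value gives OUT[B1] (row B1 above).

Answer: {e-e}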